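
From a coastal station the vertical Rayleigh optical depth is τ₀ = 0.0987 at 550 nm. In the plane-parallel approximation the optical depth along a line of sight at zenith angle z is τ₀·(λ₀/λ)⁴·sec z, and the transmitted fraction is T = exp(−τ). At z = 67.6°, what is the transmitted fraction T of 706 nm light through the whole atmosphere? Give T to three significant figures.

sec 67.6° = 2.6242.
τ = 0.0987 × (550/706)⁴ × 2.6242 = 0.0987 × 0.3683 × 2.6242 = 0.0954.
T = exp(−0.0954) = 0.9090.

0.909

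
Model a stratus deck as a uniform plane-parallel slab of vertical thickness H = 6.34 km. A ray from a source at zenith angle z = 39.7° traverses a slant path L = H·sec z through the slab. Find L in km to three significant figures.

8.24 km

sec z = 1/cos 39.7° = 1.2997.
L = 6.34 × 1.2997 = 8.240 km.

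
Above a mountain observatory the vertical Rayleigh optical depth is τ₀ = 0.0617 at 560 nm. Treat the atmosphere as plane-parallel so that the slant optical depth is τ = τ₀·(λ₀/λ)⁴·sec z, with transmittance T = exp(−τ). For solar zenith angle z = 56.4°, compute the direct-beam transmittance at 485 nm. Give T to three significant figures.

0.820

sec 56.4° = 1.8070.
τ = 0.0617 × (560/485)⁴ × 1.8070 = 0.0617 × 1.7774 × 1.8070 = 0.1982.
T = exp(−0.1982) = 0.8202.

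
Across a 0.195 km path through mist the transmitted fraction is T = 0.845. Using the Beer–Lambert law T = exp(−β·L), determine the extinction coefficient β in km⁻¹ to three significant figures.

Beer–Lambert: T = exp(−βL) ⇒ β = −ln(T)/L = −ln(0.845)/0.195 = 0.1684/0.195 = 0.8637 km⁻¹.

0.864 km⁻¹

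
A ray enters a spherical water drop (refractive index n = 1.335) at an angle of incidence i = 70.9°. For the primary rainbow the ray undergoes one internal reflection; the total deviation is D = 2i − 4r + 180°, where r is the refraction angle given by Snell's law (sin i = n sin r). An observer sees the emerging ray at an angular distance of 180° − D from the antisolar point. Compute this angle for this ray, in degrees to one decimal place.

sin r = sin 70.9° / 1.335 = 0.9449/1.335 = 0.7078; r = 45.06°.
D = 2·70.9° − 4·45.06° + 180° = 141.80° − 180.23° + 180° = 141.57°.
Angle from antisolar point = 180° − D = 38.43°.

38.4°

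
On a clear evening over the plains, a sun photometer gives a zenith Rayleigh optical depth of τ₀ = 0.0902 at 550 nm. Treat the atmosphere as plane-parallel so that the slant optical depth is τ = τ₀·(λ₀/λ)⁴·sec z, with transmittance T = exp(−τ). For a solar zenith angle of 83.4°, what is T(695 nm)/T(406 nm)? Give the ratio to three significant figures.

10.3

Airmass: sec 83.4° = 8.7004.
τ(695 nm) = 0.0902 × (550/695)⁴ × 8.7004 = 0.0902 × 0.3922 × 8.7004 = 0.3078.
τ(406 nm) = 0.0902 × (550/406)⁴ × 8.7004 = 0.0902 × 3.3678 × 8.7004 = 2.6430.
T(695)/T(406) = exp(τ_B − τ_A) = exp(2.3352) = 10.3313.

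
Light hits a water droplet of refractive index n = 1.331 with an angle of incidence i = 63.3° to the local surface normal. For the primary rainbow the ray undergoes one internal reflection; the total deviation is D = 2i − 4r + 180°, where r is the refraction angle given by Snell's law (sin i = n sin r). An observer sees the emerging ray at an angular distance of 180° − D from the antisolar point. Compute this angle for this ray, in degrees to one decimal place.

42.0°

sin r = sin 63.3° / 1.331 = 0.8934/1.331 = 0.6712; r = 42.16°.
D = 2·63.3° − 4·42.16° + 180° = 126.60° − 168.64° + 180° = 137.96°.
Angle from antisolar point = 180° − D = 42.04°.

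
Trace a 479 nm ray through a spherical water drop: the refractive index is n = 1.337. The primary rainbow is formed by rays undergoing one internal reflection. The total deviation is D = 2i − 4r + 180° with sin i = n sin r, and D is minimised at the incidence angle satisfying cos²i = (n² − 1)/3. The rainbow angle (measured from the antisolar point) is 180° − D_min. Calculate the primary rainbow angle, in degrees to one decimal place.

41.5°

cos²i = (1.78757 − 1)/3 = 0.26252; i = arccos(0.51237) = 59.178°.
sin r = sin 59.178°/1.337 = 0.64231; r = 39.964°.
D_min = 2·59.178° − 4·39.964° + 180° = 138.500°.
Rainbow angle = 180° − D_min = 41.500°.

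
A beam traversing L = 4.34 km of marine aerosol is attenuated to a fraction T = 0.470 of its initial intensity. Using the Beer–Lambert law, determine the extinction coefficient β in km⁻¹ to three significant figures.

Beer–Lambert: T = exp(−βL) ⇒ β = −ln(T)/L = −ln(0.470)/4.34 = 0.7550/4.34 = 0.174 km⁻¹.

0.174 km⁻¹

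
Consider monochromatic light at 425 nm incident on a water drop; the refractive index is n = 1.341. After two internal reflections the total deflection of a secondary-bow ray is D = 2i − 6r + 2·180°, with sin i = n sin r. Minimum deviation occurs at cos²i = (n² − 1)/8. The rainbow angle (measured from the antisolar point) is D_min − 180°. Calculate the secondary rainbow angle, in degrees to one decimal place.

53.0°

cos²i = (1.79828 − 1)/8 = 0.09979; i = arccos(0.31589) = 71.586°.
sin r = sin 71.586°/1.341 = 0.70753; r = 45.034°.
D_min = 2·71.586° − 6·45.034° + 360° = 232.966°.
Rainbow angle = D_min − 180° = 52.966°.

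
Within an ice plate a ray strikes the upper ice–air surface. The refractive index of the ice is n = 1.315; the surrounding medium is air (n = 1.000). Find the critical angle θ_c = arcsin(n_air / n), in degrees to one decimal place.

49.5°

sin θ_c = n_air / n = 1.000 / 1.315 = 0.7605.
θ_c = arcsin(0.7605) = 49.50°.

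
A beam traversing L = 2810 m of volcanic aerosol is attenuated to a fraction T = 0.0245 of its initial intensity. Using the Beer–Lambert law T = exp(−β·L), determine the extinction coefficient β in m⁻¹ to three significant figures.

0.00132 m⁻¹

Beer–Lambert: T = exp(−βL) ⇒ β = −ln(T)/L = −ln(0.0245)/2810 = 3.7091/2810 = 0.00132 m⁻¹.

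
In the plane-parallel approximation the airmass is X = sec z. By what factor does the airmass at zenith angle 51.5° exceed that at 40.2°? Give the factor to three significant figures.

X(51.5°)/X(40.2°) = sec 51.5° / sec 40.2° = cos 40.2° / cos 51.5° = 0.7638/0.6225 = 1.2270.

1.23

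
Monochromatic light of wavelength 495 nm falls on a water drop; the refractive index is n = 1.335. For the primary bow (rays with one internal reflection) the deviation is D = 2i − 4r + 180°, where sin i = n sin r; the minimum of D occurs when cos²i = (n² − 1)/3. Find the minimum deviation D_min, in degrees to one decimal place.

138.2°

cos²i = (1.78222 − 1)/3 = 0.26074; i = arccos(0.51063) = 59.294°.
sin r = sin 59.294°/1.335 = 0.64405; r = 40.094°.
D_min = 2·59.294° − 4·40.094° + 180° = 138.212°.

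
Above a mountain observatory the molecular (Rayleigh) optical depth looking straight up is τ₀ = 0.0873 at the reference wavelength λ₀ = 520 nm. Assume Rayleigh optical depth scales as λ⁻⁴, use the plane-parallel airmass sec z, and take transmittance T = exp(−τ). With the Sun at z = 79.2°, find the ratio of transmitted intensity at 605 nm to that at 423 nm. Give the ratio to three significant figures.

Airmass: sec 79.2° = 5.3367.
τ(605 nm) = 0.0873 × (520/605)⁴ × 5.3367 = 0.0873 × 0.5457 × 5.3367 = 0.2543.
τ(423 nm) = 0.0873 × (520/423)⁴ × 5.3367 = 0.0873 × 2.2838 × 5.3367 = 1.0640.
T(605)/T(423) = exp(τ_B − τ_A) = exp(0.8097) = 2.2473.

2.25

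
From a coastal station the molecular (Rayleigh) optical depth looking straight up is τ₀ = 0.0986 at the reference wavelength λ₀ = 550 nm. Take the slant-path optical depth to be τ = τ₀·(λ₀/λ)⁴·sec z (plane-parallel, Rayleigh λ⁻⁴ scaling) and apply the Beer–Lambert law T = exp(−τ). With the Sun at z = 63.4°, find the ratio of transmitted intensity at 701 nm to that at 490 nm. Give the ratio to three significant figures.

Airmass: sec 63.4° = 2.2333.
τ(701 nm) = 0.0986 × (550/701)⁴ × 2.2333 = 0.0986 × 0.3789 × 2.2333 = 0.0834.
τ(490 nm) = 0.0986 × (550/490)⁴ × 2.2333 = 0.0986 × 1.5873 × 2.2333 = 0.3495.
T(701)/T(490) = exp(τ_B − τ_A) = exp(0.2661) = 1.3049.

1.30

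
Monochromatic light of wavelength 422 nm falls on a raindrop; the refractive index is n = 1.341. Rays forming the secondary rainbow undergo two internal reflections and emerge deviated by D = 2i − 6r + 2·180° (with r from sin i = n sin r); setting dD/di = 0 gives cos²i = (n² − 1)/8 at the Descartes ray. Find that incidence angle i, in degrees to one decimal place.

71.6°

cos²i = (1.341² − 1)/8 = (1.79828 − 1)/8 = 0.09979.
cos i = 0.31589, so i = 71.586°.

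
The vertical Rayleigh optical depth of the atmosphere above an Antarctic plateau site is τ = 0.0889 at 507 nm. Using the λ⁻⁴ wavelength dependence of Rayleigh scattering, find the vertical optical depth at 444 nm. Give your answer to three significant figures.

τ(444 nm) = τ(507 nm) × (507/444)⁴ = 0.0889 × (1.1419)⁴ = 0.0889 × 1.7002 = 0.1511.

0.151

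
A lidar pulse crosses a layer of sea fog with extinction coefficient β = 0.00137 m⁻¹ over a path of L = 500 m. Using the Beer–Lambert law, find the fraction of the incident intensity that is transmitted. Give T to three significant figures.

τ = β·L = 0.00137 × 500 = 0.6850.
T = exp(−0.6850) = 0.5041.

0.504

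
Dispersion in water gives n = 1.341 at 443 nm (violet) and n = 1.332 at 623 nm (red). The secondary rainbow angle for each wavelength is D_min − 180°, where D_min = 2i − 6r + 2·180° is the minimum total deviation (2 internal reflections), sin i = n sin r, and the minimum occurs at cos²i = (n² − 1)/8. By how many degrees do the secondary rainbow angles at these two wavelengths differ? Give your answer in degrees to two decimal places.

At 443 nm (n = 1.341): cos²i = 0.09979 → i = 71.586°, r = 45.034°, D_min = 232.966°, rainbow angle = 52.966°.
At 623 nm (n = 1.332): cos²i = 0.09678 → i = 71.875°, r = 45.520°, D_min = 230.628°, rainbow angle = 50.628°.
Angular width = |52.966° − 50.628°| = 2.337°.

2.34°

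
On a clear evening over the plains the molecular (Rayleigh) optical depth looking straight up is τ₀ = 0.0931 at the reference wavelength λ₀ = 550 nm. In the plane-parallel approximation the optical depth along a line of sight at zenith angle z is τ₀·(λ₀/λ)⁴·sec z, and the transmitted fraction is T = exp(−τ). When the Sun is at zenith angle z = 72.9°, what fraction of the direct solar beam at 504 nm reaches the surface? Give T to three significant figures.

0.638

sec 72.9° = 3.4009.
τ = 0.0931 × (550/504)⁴ × 3.4009 = 0.0931 × 1.4182 × 3.4009 = 0.4490.
T = exp(−0.4490) = 0.6382.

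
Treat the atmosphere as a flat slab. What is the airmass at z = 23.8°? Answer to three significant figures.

X = sec z = 1/cos 23.8° = 1/0.9150 = 1.0929.

1.09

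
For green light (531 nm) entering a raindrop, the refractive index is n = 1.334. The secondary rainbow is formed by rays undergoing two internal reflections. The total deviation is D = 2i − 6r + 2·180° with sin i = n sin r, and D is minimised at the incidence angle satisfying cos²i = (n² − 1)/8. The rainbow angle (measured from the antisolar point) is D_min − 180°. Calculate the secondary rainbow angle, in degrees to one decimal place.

51.2°

cos²i = (1.77956 − 1)/8 = 0.09744; i = arccos(0.31216) = 71.810°.
sin r = sin 71.810°/1.334 = 0.71217; r = 45.411°.
D_min = 2·71.810° − 6·45.411° + 360° = 231.153°.
Rainbow angle = D_min − 180° = 51.153°.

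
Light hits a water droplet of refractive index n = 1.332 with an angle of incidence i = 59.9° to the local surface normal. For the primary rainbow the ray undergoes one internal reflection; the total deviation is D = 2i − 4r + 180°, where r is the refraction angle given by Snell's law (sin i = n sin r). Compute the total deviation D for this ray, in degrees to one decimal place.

137.8°

sin r = sin 59.9° / 1.332 = 0.8652/1.332 = 0.6495; r = 40.50°.
D = 2·59.9° − 4·40.50° + 180° = 119.80° − 162.02° + 180° = 137.78°.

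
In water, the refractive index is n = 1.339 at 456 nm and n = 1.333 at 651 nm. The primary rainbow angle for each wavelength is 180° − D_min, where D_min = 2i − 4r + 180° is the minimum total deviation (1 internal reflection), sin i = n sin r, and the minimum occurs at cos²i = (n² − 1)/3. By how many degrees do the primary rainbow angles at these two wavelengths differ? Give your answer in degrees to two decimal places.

0.86°

At 456 nm (n = 1.339): cos²i = 0.26431 → i = 59.062°, r = 39.834°, D_min = 138.786°, rainbow angle = 41.214°.
At 651 nm (n = 1.333): cos²i = 0.25896 → i = 59.410°, r = 40.225°, D_min = 137.922°, rainbow angle = 42.078°.
Angular width = |41.214° − 42.078°| = 0.865°.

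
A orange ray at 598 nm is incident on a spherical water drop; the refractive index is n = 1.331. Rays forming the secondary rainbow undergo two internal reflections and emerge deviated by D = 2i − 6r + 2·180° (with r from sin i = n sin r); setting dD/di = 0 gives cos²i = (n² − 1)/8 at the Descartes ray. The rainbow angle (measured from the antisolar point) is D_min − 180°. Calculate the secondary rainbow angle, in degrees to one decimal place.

cos²i = (1.77156 − 1)/8 = 0.09645; i = arccos(0.31056) = 71.907°.
sin r = sin 71.907°/1.331 = 0.71417; r = 45.575°.
D_min = 2·71.907° − 6·45.575° + 360° = 230.365°.
Rainbow angle = D_min − 180° = 50.365°.

50.4°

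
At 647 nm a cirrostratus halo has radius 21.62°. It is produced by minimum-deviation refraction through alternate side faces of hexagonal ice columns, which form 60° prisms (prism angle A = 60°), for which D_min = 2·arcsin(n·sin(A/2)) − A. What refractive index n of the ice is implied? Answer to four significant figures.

1.307

Rearranging: n = sin((D_min + A)/2) / sin(A/2).
(D_min + A)/2 = (21.62° + 60°)/2 = 40.810°.
n = sin 40.810° / sin 30° = 0.6536 / 0.5000 = 1.3071.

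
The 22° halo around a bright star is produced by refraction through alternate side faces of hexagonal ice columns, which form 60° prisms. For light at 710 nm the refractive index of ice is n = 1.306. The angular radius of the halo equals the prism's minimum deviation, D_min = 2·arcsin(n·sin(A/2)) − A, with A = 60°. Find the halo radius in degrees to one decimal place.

n·sin(A/2) = 1.306 × sin 30° = 1.306 × 0.5000 = 0.6530.
D_min = 2·arcsin(0.6530) − 60° = 2 × 40.768° − 60° = 21.536°.

21.5°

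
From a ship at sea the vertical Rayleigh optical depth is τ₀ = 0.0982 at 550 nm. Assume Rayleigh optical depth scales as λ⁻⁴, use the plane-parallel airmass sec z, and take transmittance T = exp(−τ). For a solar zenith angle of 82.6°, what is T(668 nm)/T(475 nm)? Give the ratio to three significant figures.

Airmass: sec 82.6° = 7.7642.
τ(668 nm) = 0.0982 × (550/668)⁴ × 7.7642 = 0.0982 × 0.4596 × 7.7642 = 0.3504.
τ(475 nm) = 0.0982 × (550/475)⁴ × 7.7642 = 0.0982 × 1.7975 × 7.7642 = 1.3705.
T(668)/T(475) = exp(τ_B − τ_A) = exp(1.0201) = 2.7736.

2.77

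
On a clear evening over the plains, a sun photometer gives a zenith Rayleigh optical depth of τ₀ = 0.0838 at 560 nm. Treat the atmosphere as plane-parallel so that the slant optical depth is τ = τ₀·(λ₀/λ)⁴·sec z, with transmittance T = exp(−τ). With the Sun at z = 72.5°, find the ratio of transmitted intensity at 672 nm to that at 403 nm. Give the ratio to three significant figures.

2.47

Airmass: sec 72.5° = 3.3255.
τ(672 nm) = 0.0838 × (560/672)⁴ × 3.3255 = 0.0838 × 0.4823 × 3.3255 = 0.1344.
τ(403 nm) = 0.0838 × (560/403)⁴ × 3.3255 = 0.0838 × 3.7285 × 3.3255 = 1.0390.
T(672)/T(403) = exp(τ_B − τ_A) = exp(0.9047) = 2.4711.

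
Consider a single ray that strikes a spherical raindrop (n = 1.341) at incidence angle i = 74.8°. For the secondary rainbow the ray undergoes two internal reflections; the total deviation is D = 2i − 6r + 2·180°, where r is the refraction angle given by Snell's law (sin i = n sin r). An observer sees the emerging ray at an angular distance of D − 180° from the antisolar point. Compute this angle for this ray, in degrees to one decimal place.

53.5°

sin r = sin 74.8° / 1.341 = 0.9650/1.341 = 0.7196; r = 46.02°.
D = 2·74.8° − 6·46.02° + 2·180° = 149.60° − 276.14° + 360° = 233.46°.
Angle from antisolar point = D − 180° = 53.46°.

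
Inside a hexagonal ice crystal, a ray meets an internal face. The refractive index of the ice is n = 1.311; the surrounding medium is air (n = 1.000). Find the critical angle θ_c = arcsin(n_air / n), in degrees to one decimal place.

sin θ_c = n_air / n = 1.000 / 1.311 = 0.7628.
θ_c = arcsin(0.7628) = 49.71°.

49.7°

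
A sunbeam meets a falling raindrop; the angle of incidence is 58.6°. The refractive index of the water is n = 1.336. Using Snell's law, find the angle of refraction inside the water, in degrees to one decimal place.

Snell: sin θ_r = sin θ_i / n = sin 58.6° / 1.336 = 0.8536 / 1.336 = 0.6389.
θ_r = arcsin(0.6389) = 39.71°.

39.7°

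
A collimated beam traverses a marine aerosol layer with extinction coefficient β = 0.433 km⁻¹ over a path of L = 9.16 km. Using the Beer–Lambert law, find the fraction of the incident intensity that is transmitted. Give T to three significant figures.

0.0189

τ = β·L = 0.433 × 9.16 = 3.9663.
T = exp(−3.9663) = 0.0189.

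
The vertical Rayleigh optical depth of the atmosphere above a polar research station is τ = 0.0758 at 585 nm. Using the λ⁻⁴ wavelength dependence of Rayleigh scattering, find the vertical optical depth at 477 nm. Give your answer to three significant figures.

0.171

τ(477 nm) = τ(585 nm) × (585/477)⁴ = 0.0758 × (1.2264)⁴ = 0.0758 × 2.2623 = 0.1715.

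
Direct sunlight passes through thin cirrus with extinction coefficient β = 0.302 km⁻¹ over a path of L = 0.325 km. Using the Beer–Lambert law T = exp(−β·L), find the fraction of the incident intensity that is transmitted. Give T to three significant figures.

τ = β·L = 0.302 × 0.325 = 0.0982.
T = exp(−0.0982) = 0.9065.

0.907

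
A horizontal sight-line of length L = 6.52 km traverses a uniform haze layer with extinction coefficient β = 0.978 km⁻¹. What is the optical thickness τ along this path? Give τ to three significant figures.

τ = β·L = 0.978 × 6.52 = 6.3766.

6.38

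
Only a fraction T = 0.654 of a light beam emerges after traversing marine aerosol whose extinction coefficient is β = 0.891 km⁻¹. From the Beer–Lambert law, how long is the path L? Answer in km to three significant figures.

Beer–Lambert: T = exp(−βL) ⇒ L = −ln(T)/β = −ln(0.654)/0.891 = 0.4246/0.891 = 0.4766 km.

0.477 km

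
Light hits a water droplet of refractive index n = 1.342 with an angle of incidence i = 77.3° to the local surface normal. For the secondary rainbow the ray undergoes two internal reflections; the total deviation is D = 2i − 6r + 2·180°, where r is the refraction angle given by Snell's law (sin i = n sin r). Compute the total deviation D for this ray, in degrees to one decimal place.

234.8°

sin r = sin 77.3° / 1.342 = 0.9755/1.342 = 0.7269; r = 46.63°.
D = 2·77.3° − 6·46.63° + 2·180° = 154.60° − 279.78° + 360° = 234.82°.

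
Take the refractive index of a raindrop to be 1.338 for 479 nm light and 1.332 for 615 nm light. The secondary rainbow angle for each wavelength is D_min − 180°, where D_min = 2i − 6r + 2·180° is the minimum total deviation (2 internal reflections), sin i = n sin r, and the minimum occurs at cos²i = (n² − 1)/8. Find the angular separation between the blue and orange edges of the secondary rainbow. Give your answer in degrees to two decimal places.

At 479 nm (n = 1.338): cos²i = 0.09878 → i = 71.682°, r = 45.195°, D_min = 232.193°, rainbow angle = 52.193°.
At 615 nm (n = 1.332): cos²i = 0.09678 → i = 71.875°, r = 45.520°, D_min = 230.628°, rainbow angle = 50.628°.
Angular width = |52.193° − 50.628°| = 1.564°.

1.56°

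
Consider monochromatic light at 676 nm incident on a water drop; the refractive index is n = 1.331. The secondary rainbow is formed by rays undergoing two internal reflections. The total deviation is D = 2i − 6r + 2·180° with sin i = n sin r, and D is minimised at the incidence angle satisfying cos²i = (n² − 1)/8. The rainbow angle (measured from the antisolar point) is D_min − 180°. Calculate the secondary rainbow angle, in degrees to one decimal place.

cos²i = (1.77156 − 1)/8 = 0.09645; i = arccos(0.31056) = 71.907°.
sin r = sin 71.907°/1.331 = 0.71417; r = 45.575°.
D_min = 2·71.907° − 6·45.575° + 360° = 230.365°.
Rainbow angle = D_min − 180° = 50.365°.

50.4°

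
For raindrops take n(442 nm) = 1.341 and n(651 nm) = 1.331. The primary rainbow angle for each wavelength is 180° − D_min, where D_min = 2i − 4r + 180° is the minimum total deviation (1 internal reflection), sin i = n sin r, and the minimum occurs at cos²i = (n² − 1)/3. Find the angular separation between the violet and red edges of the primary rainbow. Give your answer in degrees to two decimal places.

At 442 nm (n = 1.341): cos²i = 0.26609 → i = 58.946°, r = 39.705°, D_min = 139.071°, rainbow angle = 40.929°.
At 651 nm (n = 1.331): cos²i = 0.25719 → i = 59.527°, r = 40.356°, D_min = 137.630°, rainbow angle = 42.370°.
Angular width = |40.929° − 42.370°| = 1.441°.

1.44°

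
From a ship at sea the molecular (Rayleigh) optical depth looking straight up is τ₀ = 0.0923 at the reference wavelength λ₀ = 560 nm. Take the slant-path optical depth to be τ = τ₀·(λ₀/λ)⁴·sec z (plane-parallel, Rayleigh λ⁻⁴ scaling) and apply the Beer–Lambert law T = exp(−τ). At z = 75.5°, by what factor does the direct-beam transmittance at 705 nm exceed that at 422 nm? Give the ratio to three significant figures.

2.71

Airmass: sec 75.5° = 3.9939.
τ(705 nm) = 0.0923 × (560/705)⁴ × 3.9939 = 0.0923 × 0.3981 × 3.9939 = 0.1468.
τ(422 nm) = 0.0923 × (560/422)⁴ × 3.9939 = 0.0923 × 3.1010 × 3.9939 = 1.1432.
T(705)/T(422) = exp(τ_B − τ_A) = exp(0.9964) = 2.7085.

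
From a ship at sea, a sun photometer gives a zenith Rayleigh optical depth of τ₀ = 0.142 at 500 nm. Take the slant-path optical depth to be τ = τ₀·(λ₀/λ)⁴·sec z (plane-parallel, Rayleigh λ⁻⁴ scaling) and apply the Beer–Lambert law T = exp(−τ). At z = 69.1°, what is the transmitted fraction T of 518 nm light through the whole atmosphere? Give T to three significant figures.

sec 69.1° = 2.8032.
τ = 0.142 × (500/518)⁴ × 2.8032 = 0.142 × 0.8681 × 2.8032 = 0.3455.
T = exp(−0.3455) = 0.7078.

0.708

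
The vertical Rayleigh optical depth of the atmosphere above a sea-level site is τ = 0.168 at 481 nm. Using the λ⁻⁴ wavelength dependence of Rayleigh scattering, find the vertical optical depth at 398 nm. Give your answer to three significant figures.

τ(398 nm) = τ(481 nm) × (481/398)⁴ = 0.168 × (1.2085)⁴ = 0.168 × 2.1333 = 0.3584.

0.358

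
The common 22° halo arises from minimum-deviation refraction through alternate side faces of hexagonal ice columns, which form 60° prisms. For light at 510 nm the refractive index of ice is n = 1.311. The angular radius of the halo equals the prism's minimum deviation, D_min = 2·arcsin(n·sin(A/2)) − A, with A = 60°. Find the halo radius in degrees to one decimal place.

21.9°

n·sin(A/2) = 1.311 × sin 30° = 1.311 × 0.5000 = 0.6555.
D_min = 2·arcsin(0.6555) − 60° = 2 × 40.958° − 60° = 21.915°.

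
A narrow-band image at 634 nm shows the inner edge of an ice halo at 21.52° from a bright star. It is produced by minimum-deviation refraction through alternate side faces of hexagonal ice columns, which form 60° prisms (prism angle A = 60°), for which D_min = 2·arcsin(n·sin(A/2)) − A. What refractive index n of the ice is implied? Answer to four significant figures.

Rearranging: n = sin((D_min + A)/2) / sin(A/2).
(D_min + A)/2 = (21.52° + 60°)/2 = 40.760°.
n = sin 40.760° / sin 30° = 0.6529 / 0.5000 = 1.3058.

1.306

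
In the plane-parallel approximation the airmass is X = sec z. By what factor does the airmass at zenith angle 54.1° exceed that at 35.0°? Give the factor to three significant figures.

X(54.1°)/X(35.0°) = sec 54.1° / sec 35.0° = cos 35.0° / cos 54.1° = 0.8192/0.5864 = 1.3970.

1.40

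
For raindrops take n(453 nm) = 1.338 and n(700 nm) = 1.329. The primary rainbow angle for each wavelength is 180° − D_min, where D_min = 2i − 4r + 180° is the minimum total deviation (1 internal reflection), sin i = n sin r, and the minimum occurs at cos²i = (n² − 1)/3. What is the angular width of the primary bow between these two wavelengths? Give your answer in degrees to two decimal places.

1.31°

At 453 nm (n = 1.338): cos²i = 0.26341 → i = 59.120°, r = 39.899°, D_min = 138.643°, rainbow angle = 41.357°.
At 700 nm (n = 1.329): cos²i = 0.25541 → i = 59.643°, r = 40.487°, D_min = 137.337°, rainbow angle = 42.663°.
Angular width = |41.357° − 42.663°| = 1.307°.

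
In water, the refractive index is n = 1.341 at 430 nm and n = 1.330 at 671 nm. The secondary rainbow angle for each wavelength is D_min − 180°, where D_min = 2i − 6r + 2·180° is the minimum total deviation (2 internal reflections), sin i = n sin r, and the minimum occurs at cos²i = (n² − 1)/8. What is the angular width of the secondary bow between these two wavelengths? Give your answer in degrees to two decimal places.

2.86°

At 430 nm (n = 1.341): cos²i = 0.09979 → i = 71.586°, r = 45.034°, D_min = 232.966°, rainbow angle = 52.966°.
At 671 nm (n = 1.330): cos²i = 0.09611 → i = 71.940°, r = 45.630°, D_min = 230.101°, rainbow angle = 50.101°.
Angular width = |52.966° − 50.101°| = 2.865°.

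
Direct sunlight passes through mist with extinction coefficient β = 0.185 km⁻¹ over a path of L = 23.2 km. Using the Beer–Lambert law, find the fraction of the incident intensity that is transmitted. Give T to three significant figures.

0.0137

τ = β·L = 0.185 × 23.2 = 4.2920.
T = exp(−4.2920) = 0.0137.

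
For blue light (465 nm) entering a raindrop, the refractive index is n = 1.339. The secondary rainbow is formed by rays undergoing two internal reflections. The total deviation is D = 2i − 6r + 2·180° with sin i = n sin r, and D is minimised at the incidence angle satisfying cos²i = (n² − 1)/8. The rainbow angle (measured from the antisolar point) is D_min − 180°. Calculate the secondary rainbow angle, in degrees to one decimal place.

cos²i = (1.79292 − 1)/8 = 0.09912; i = arccos(0.31483) = 71.650°.
sin r = sin 71.650°/1.339 = 0.70885; r = 45.141°.
D_min = 2·71.650° − 6·45.141° + 360° = 232.451°.
Rainbow angle = D_min − 180° = 52.451°.

52.5°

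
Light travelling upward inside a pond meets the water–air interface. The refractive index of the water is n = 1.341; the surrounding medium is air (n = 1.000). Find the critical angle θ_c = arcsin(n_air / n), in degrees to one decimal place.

48.2°

sin θ_c = n_air / n = 1.000 / 1.341 = 0.7457.
θ_c = arcsin(0.7457) = 48.22°.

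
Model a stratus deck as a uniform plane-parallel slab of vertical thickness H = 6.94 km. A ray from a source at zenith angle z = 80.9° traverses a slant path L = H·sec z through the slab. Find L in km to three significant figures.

43.9 km

sec z = 1/cos 80.9° = 6.3228.
L = 6.94 × 6.3228 = 43.880 km.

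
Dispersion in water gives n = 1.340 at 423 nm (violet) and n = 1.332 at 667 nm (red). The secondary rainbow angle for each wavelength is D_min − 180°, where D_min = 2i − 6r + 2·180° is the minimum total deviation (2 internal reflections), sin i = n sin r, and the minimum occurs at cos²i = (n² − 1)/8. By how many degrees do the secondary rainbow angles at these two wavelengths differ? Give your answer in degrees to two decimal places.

At 423 nm (n = 1.340): cos²i = 0.09945 → i = 71.618°, r = 45.088°, D_min = 232.709°, rainbow angle = 52.709°.
At 667 nm (n = 1.332): cos²i = 0.09678 → i = 71.875°, r = 45.520°, D_min = 230.628°, rainbow angle = 50.628°.
Angular width = |52.709° − 50.628°| = 2.080°.

2.08°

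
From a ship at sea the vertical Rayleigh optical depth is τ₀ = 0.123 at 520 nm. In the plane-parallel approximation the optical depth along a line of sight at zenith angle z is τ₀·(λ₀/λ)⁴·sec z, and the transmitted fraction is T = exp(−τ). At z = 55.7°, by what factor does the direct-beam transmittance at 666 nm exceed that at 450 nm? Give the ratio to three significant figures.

1.36

Airmass: sec 55.7° = 1.7745.
τ(666 nm) = 0.123 × (520/666)⁴ × 1.7745 = 0.123 × 0.3716 × 1.7745 = 0.0811.
τ(450 nm) = 0.123 × (520/450)⁴ × 1.7745 = 0.123 × 1.7830 × 1.7745 = 0.3892.
T(666)/T(450) = exp(τ_B − τ_A) = exp(0.3081) = 1.3608.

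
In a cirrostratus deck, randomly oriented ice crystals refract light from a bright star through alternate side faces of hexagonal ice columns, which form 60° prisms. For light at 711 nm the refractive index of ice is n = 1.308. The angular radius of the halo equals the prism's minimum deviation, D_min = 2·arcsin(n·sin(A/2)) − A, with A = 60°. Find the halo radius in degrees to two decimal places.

21.69°

n·sin(A/2) = 1.308 × sin 30° = 1.308 × 0.5000 = 0.6540.
D_min = 2·arcsin(0.6540) − 60° = 2 × 40.844° − 60° = 21.688°.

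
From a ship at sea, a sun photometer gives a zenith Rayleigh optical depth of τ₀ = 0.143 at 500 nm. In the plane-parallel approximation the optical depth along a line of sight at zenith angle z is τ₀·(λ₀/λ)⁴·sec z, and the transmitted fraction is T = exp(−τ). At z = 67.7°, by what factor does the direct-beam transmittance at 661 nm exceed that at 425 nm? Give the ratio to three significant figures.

1.82

Airmass: sec 67.7° = 2.6354.
τ(661 nm) = 0.143 × (500/661)⁴ × 2.6354 = 0.143 × 0.3274 × 2.6354 = 0.1234.
τ(425 nm) = 0.143 × (500/425)⁴ × 2.6354 = 0.143 × 1.9157 × 2.6354 = 0.7219.
T(661)/T(425) = exp(τ_B − τ_A) = exp(0.5986) = 1.8195.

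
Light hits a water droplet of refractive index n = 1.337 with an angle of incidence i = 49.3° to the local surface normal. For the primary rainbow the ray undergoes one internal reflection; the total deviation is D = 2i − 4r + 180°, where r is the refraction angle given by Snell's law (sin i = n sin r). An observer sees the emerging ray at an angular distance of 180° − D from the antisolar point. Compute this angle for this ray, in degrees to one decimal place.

sin r = sin 49.3° / 1.337 = 0.7581/1.337 = 0.5670; r = 34.54°.
D = 2·49.3° − 4·34.54° + 180° = 98.60° − 138.18° + 180° = 140.42°.
Angle from antisolar point = 180° − D = 39.58°.

39.6°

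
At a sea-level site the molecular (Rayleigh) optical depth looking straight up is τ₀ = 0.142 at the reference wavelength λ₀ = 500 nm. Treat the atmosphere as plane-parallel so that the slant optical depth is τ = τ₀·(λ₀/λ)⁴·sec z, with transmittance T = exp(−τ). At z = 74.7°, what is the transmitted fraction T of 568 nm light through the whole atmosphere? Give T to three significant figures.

sec 74.7° = 3.7897.
τ = 0.142 × (500/568)⁴ × 3.7897 = 0.142 × 0.6005 × 3.7897 = 0.3231.
T = exp(−0.3231) = 0.7239.

0.724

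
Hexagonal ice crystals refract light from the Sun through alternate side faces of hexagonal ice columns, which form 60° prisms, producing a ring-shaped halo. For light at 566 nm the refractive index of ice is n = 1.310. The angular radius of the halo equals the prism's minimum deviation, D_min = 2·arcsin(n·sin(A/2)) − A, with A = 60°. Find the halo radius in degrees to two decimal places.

n·sin(A/2) = 1.310 × sin 30° = 1.310 × 0.5000 = 0.6550.
D_min = 2·arcsin(0.6550) − 60° = 2 × 40.920° − 60° = 21.839°.

21.84°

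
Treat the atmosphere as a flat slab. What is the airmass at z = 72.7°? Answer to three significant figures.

X = sec z = 1/cos 72.7° = 1/0.2974 = 3.3628.

3.36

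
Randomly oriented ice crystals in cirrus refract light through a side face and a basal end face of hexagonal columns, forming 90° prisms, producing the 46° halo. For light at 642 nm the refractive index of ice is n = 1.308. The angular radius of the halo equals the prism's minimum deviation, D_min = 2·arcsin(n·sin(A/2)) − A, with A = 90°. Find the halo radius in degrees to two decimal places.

45.31°

n·sin(A/2) = 1.308 × sin 45° = 1.308 × 0.7071 = 0.9249.
D_min = 2·arcsin(0.9249) − 90° = 2 × 67.653° − 90° = 45.305°.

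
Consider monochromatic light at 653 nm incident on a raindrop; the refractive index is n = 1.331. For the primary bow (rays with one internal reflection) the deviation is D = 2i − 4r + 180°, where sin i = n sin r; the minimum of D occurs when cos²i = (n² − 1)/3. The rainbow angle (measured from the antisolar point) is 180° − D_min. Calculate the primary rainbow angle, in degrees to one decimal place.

cos²i = (1.77156 − 1)/3 = 0.25719; i = arccos(0.50714) = 59.527°.
sin r = sin 59.527°/1.331 = 0.64753; r = 40.356°.
D_min = 2·59.527° − 4·40.356° + 180° = 137.630°.
Rainbow angle = 180° − D_min = 42.370°.

42.4°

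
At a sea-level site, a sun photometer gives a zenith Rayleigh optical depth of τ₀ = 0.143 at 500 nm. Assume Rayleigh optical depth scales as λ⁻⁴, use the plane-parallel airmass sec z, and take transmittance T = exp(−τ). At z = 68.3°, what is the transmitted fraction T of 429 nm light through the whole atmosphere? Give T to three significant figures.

0.490

sec 68.3° = 2.7046.
τ = 0.143 × (500/429)⁴ × 2.7046 = 0.143 × 1.8452 × 2.7046 = 0.7136.
T = exp(−0.7136) = 0.4899.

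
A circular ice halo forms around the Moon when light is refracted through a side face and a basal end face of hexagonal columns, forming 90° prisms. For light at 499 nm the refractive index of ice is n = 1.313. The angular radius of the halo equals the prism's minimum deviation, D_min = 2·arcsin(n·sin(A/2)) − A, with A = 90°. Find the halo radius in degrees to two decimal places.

n·sin(A/2) = 1.313 × sin 45° = 1.313 × 0.7071 = 0.9284.
D_min = 2·arcsin(0.9284) − 90° = 2 × 68.192° − 90° = 46.383°.

46.38°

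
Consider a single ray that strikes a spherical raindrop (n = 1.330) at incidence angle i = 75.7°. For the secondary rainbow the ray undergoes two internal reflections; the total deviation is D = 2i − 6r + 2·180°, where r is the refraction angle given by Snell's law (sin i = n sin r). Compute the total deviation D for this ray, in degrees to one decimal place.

sin r = sin 75.7° / 1.330 = 0.9690/1.330 = 0.7286; r = 46.77°.
D = 2·75.7° − 6·46.77° + 2·180° = 151.40° − 280.61° + 360° = 230.79°.

230.8°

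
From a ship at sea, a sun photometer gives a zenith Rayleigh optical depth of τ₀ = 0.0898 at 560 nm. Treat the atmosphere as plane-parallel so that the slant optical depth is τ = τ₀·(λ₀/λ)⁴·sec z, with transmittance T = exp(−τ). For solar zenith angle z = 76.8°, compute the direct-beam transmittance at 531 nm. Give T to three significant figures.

sec 76.8° = 4.3792.
τ = 0.0898 × (560/531)⁴ × 4.3792 = 0.0898 × 1.2370 × 4.3792 = 0.4865.
T = exp(−0.4865) = 0.6148.

0.615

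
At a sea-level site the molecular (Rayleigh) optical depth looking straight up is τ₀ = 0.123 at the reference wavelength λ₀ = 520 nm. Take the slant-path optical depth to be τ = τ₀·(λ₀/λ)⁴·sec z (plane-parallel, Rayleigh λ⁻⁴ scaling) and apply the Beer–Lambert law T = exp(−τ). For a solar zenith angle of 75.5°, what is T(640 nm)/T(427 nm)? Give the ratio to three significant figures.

2.38

Airmass: sec 75.5° = 3.9939.
τ(640 nm) = 0.123 × (520/640)⁴ × 3.9939 = 0.123 × 0.4358 × 3.9939 = 0.2141.
τ(427 nm) = 0.123 × (520/427)⁴ × 3.9939 = 0.123 × 2.1994 × 3.9939 = 1.0805.
T(640)/T(427) = exp(τ_B − τ_A) = exp(0.8664) = 2.3783.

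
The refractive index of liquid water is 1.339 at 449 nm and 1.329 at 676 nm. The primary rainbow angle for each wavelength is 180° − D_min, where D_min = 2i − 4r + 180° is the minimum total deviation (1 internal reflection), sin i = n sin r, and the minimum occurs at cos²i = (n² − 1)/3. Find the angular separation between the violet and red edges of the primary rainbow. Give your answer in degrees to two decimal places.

1.45°

At 449 nm (n = 1.339): cos²i = 0.26431 → i = 59.062°, r = 39.834°, D_min = 138.786°, rainbow angle = 41.214°.
At 676 nm (n = 1.329): cos²i = 0.25541 → i = 59.643°, r = 40.487°, D_min = 137.337°, rainbow angle = 42.663°.
Angular width = |41.214° − 42.663°| = 1.450°.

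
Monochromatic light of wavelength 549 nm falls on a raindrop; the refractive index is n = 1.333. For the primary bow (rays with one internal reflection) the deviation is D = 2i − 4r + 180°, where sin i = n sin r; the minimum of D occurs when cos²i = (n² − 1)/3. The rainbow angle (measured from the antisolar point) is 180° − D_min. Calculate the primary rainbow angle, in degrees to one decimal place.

cos²i = (1.77689 − 1)/3 = 0.25896; i = arccos(0.50888) = 59.410°.
sin r = sin 59.410°/1.333 = 0.64579; r = 40.225°.
D_min = 2·59.410° − 4·40.225° + 180° = 137.922°.
Rainbow angle = 180° − D_min = 42.078°.

42.1°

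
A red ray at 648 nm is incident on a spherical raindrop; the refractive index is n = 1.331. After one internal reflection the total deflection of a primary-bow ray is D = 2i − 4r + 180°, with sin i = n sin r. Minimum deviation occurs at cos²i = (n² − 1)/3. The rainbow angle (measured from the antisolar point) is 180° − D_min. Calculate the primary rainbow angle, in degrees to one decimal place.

cos²i = (1.77156 − 1)/3 = 0.25719; i = arccos(0.50714) = 59.527°.
sin r = sin 59.527°/1.331 = 0.64753; r = 40.356°.
D_min = 2·59.527° − 4·40.356° + 180° = 137.630°.
Rainbow angle = 180° − D_min = 42.370°.

42.4°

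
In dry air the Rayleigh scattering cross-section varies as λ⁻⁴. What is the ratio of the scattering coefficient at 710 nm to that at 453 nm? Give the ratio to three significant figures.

Rayleigh scattering ∝ λ⁻⁴, so the ratio of coefficients is the inverse fourth power of the wavelength ratio.
σ(710)/σ(453) = (453/710)⁴ = (0.6380)⁴ = 0.1657.

0.166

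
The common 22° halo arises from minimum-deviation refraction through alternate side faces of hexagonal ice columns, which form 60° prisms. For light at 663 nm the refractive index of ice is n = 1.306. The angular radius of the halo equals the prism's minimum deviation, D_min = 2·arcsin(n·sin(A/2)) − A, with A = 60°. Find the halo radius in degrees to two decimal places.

21.54°

n·sin(A/2) = 1.306 × sin 30° = 1.306 × 0.5000 = 0.6530.
D_min = 2·arcsin(0.6530) − 60° = 2 × 40.768° − 60° = 21.536°.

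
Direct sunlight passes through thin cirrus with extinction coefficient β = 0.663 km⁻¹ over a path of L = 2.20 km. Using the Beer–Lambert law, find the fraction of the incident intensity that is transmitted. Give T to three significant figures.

0.233

τ = β·L = 0.663 × 2.20 = 1.4586.
T = exp(−1.4586) = 0.2326.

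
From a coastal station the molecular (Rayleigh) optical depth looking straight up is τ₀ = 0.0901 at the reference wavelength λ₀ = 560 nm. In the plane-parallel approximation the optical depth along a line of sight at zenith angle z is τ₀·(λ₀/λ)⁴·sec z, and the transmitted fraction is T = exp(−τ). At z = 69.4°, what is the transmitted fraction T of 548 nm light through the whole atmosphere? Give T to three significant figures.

0.756

sec 69.4° = 2.8422.
τ = 0.0901 × (560/548)⁴ × 2.8422 = 0.0901 × 1.0905 × 2.8422 = 0.2793.
T = exp(−0.2793) = 0.7563.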